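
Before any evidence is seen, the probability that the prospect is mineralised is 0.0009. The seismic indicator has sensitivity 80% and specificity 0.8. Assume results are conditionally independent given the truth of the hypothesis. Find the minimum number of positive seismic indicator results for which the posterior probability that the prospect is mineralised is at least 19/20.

8

Prior odds = 0.0009/0.9991 = 9/9991.
False-positive rate = 1 − 0.8 = 0.2; likelihood ratio of a positive = 0.8/0.2 = 4.
Target posterior odds = 0.95/0.05 = 19.
Require 4ⁿ ≥ 19 ÷ (9/9991) = 189829/9.
4⁷ = 16384 falls short of 189829/9 but 4⁸ = 65536 reaches it, so n = 8.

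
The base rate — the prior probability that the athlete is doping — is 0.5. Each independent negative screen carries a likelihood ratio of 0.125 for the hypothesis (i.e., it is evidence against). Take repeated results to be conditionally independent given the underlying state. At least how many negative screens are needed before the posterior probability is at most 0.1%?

Prior odds: 0.5 ÷ 0.5 = 1.
Likelihood ratio per negative screen = 0.125.
Target posterior odds = 0.001/0.999 = 1/999.
Need 1 × 0.125ⁿ ≤ 1/999, i.e. 0.125ⁿ ≤ 1/999.
0.125³ = 0.001953125 is still above 1/999 but 0.125⁴ = 1/4096 is at or below it, so n = 4.

4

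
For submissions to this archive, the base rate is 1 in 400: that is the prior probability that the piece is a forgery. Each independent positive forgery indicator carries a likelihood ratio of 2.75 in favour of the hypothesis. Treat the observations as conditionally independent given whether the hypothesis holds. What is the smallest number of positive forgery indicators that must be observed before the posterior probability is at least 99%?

Prior odds = 0.0025/0.9975 = 1/399.
Likelihood ratio per positive forgery indicator = 2.75.
Target odds: 0.99 ÷ 0.01 = 99.
Need (1/399) × 2.75ⁿ ≥ 99, i.e. 2.75ⁿ ≥ 39501.
2.75¹⁰ ≈24735.9 falls short of 39501 but 2.75¹¹ ≈68023.6 reaches it, so n = 11.

11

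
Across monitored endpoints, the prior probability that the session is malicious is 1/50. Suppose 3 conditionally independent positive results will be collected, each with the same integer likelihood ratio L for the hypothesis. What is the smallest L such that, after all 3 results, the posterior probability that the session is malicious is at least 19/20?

10

Prior odds = 0.02/0.98 = 1/49.
Target odds = 0.95/0.05 = 19.
Need L³ ≥ 19 ÷ (1/49) = 931.
9³ = 729 < 931 ≤ 1000 = 10³, so L = 10.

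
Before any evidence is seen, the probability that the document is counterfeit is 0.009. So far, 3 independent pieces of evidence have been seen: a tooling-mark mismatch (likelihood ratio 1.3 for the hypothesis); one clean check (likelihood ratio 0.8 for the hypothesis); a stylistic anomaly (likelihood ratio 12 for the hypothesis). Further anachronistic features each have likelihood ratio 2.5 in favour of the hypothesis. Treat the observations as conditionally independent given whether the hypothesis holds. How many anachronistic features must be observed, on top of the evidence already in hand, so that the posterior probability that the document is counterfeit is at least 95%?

6

Prior odds = 0.009/0.991 = 9/991.
Combined Bayes factor of the evidence already in hand = 1.3 × 0.8 × 12 = 12.48.
Odds after that evidence = (9/991) × 12.48 = 2808/24775.
Target odds = 0.95/0.05 = 19.
Need 2.5ⁿ ≥ 19 ÷ (2808/24775) = 470725/2808.
2.5⁵ = 97.65625 falls short of 470725/2808 but 2.5⁶ = 244.140625 reaches it, so n = 6.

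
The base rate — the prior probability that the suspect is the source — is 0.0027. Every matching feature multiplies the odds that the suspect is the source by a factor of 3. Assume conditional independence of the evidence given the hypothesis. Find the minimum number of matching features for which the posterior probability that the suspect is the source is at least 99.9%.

Prior odds: 0.0027 ÷ 0.9973 = 27/9973.
Likelihood ratio per matching feature = 3.
Target posterior odds = 0.999/0.001 = 999.
Need (27/9973) × 3ⁿ ≥ 999, i.e. 3ⁿ ≥ 369001.
3¹¹ = 177147 falls short of 369001 but 3¹² = 531441 reaches it, so n = 12.

12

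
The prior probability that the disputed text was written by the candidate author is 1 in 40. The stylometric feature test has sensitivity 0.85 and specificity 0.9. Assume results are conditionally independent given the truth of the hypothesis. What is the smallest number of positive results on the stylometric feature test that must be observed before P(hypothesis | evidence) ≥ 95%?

Prior odds = 0.025/0.975 = 1/39.
False-positive rate = 1 − 0.9 = 0.1; likelihood ratio of a positive = 0.85/0.1 = 8.5.
Target odds: 0.95 ÷ 0.05 = 19.
Require 8.5ⁿ ≥ 19 ÷ (1/39) = 741.
8.5³ = 614.125 falls short of 741 but 8.5⁴ = 5220.0625 reaches it, so n = 4.

4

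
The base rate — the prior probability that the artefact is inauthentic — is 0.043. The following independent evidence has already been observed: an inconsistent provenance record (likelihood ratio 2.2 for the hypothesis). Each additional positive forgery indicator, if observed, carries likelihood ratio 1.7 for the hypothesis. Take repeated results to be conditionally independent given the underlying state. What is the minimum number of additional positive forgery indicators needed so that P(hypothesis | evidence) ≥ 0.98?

Prior odds = 0.043/0.957 = 43/957.
Bayes factor of the evidence already in hand = 2.2.
Odds after that evidence = (43/957) × 2.2 = 43/435.
Target odds = 0.98/0.02 = 49.
Need 1.7ⁿ ≥ 49 ÷ (43/435) = 21315/43.
1.7¹¹ ≈342.719 falls short of 21315/43 but 1.7¹² ≈582.622 reaches it, so n = 12.

12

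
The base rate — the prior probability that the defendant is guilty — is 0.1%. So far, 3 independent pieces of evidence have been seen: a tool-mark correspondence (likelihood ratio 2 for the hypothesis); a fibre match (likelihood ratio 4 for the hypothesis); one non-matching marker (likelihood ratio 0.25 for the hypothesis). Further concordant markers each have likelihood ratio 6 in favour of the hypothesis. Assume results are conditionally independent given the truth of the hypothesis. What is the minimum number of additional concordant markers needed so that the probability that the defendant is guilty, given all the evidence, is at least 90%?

5

Prior odds = 0.001/0.999 = 1/999.
Combined Bayes factor of the evidence already in hand = 2 × 4 × 0.25 = 2.
Odds after that evidence = (1/999) × 2 = 2/999.
Target odds = 0.9/0.1 = 9.
Need 6ⁿ ≥ 9 ÷ (2/999) = 4495.5.
6⁴ = 1296 falls short of 4495.5 but 6⁵ = 7776 reaches it, so n = 5.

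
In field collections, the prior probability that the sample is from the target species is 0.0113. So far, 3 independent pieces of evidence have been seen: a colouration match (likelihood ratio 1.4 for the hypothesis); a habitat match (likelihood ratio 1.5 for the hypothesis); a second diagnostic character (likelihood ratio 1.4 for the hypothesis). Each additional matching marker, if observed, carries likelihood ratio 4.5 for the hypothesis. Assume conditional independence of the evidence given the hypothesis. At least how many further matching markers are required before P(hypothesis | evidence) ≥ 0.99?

Prior odds = 0.0113/0.9887 = 113/9887.
Combined Bayes factor of the evidence already in hand = 1.4 × 1.5 × 1.4 = 2.94.
Odds after that evidence = (113/9887) × 2.94 = 16611/494350.
Target odds = 0.99/0.01 = 99.
Need 4.5ⁿ ≥ 99 ÷ (16611/494350) = 16313550/5537.
4.5⁵ = 1845.28125 falls short of 16313550/5537 but 4.5⁶ = 8303.765625 reaches it, so n = 6.

6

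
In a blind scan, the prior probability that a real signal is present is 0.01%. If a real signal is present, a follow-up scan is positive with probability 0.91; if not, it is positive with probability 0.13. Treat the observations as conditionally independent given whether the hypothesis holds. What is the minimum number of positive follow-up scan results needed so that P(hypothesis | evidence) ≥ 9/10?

Prior odds: 0.0001 ÷ 0.9999 = 1/9999.
Likelihood ratio of a positive = 0.91/0.13 = 7.
Target odds: 0.9 ÷ 0.1 = 9.
Need (1/9999) × 7ⁿ ≥ 9, i.e. 7ⁿ ≥ 89991.
7⁵ = 16807 falls short of 89991 but 7⁶ = 117649 reaches it, so n = 6.

6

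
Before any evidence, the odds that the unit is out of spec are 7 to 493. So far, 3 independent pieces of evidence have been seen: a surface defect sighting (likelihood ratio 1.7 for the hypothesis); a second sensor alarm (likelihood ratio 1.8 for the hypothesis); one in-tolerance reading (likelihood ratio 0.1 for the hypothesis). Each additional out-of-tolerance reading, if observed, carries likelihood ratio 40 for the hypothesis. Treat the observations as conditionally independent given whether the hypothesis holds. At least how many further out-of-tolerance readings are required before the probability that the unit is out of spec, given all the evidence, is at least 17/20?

2

Prior odds = 7/493.
Combined Bayes factor of the evidence already in hand = 1.7 × 1.8 × 0.1 = 0.306.
Odds after that evidence = (7/493) × 0.306 = 63/14500.
Target odds = 0.85/0.15 = 17/3.
Need 40ⁿ ≥ 17/3 ÷ (63/14500) = 246500/189.
40¹ = 40 falls short of 246500/189 but 40² = 1600 reaches it, so n = 2.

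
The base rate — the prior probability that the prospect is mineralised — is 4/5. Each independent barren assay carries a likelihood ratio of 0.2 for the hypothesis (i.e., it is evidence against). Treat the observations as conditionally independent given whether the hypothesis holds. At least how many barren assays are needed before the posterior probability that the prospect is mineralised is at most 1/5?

Prior odds = 0.8/0.2 = 4.
Likelihood ratio per barren assay = 0.2.
Target odds: 0.2 ÷ 0.8 = 0.25.
Need 4 × 0.2ⁿ ≤ 0.25, i.e. 0.2ⁿ ≤ 0.0625.
0.2¹ = 0.2 is still above 0.0625 but 0.2² = 0.04 is at or below it, so n = 2.

2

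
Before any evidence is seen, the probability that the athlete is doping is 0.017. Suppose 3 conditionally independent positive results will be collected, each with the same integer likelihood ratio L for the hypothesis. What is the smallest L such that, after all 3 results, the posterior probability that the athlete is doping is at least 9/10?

Prior odds = 0.017/0.983 = 17/983.
Target odds = 0.9/0.1 = 9.
Need L³ ≥ 9 ÷ (17/983) = 8847/17.
8³ = 512 < 8847/17 ≤ 729 = 9³, so L = 9.

9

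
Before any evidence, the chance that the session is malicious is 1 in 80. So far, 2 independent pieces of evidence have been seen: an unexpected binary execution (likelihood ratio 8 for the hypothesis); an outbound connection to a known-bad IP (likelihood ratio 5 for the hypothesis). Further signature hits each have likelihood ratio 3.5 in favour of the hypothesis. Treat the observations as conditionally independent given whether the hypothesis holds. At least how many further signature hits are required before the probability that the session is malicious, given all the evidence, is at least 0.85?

Prior odds = 0.0125/0.9875 = 1/79.
Combined Bayes factor of the evidence already in hand = 8 × 5 = 40.
Odds after that evidence = (1/79) × 40 = 40/79.
Target odds = 0.85/0.15 = 17/3.
Need 3.5ⁿ ≥ 17/3 ÷ (40/79) = 1343/120.
3.5¹ = 3.5 falls short of 1343/120 but 3.5² = 12.25 reaches it, so n = 2.

2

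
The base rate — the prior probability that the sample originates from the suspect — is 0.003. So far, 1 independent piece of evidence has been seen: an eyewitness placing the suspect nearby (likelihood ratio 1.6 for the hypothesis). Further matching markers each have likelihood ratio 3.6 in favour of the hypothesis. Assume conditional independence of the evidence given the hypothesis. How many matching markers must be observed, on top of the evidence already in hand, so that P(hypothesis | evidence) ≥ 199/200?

Prior odds = 0.003/0.997 = 3/997.
Bayes factor of the evidence already in hand = 1.6.
Odds after that evidence = (3/997) × 1.6 = 24/4985.
Target odds = 0.995/0.005 = 199.
Need 3.6ⁿ ≥ 199 ÷ (24/4985) = 992015/24.
3.6⁸ ≈28211.1 falls short of 992015/24 but 3.6⁹ ≈101560 reaches it, so n = 9.

9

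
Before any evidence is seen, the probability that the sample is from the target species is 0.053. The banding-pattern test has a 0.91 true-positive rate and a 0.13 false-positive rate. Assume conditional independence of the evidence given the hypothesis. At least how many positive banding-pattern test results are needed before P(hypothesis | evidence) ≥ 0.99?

4

Prior odds = 0.053/0.947 = 53/947.
Likelihood ratio of a positive result = 0.91/0.13 = 7.
Target posterior odds = 0.99/0.01 = 99.
Require 7ⁿ ≥ 99 ÷ (53/947) = 93753/53.
7³ = 343 falls short of 93753/53 but 7⁴ = 2401 reaches it, so n = 4.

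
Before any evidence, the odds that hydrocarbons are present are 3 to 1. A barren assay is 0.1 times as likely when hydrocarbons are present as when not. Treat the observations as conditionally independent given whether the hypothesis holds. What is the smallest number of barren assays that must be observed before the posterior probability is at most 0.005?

Prior odds = 3.
Likelihood ratio per barren assay = 0.1.
Target posterior odds = 0.005/0.995 = 1/199.
Require 0.1ⁿ ≤ 1/199 ÷ 3 = 1/597.
0.1² = 0.01 is still above 1/597 but 0.1³ = 0.001 is at or below it, so n = 3.

3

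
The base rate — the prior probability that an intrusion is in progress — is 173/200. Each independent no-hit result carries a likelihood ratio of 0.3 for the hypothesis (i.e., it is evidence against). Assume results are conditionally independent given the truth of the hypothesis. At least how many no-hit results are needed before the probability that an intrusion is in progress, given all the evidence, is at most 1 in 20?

Prior odds: 0.865 ÷ 0.135 = 173/27.
Likelihood ratio per no-hit result = 0.3.
Target posterior odds = 0.05/0.95 = 1/19.
Require 0.3ⁿ ≤ 1/19 ÷ (173/27) = 27/3287.
0.3³ = 0.027 is still above 27/3287 but 0.3⁴ = 0.0081 is at or below it, so n = 4.

4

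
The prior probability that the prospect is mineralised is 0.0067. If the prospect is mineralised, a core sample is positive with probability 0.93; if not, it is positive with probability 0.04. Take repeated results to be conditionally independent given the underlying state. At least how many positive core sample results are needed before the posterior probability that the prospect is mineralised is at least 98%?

Prior odds: 0.0067 ÷ 0.9933 = 67/9933.
Likelihood ratio of a positive = 0.93/0.04 = 23.25.
Target odds: 0.98 ÷ 0.02 = 49.
Need (67/9933) × 23.25ⁿ ≥ 49, i.e. 23.25ⁿ ≥ 486717/67.
23.25² = 540.5625 falls short of 486717/67 but 23.25³ = 804357/64 reaches it, so n = 3.

3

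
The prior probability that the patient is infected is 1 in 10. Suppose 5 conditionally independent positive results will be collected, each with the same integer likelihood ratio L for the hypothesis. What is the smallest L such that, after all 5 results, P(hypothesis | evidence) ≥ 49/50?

Prior odds = 0.1/0.9 = 1/9.
Target odds = 0.98/0.02 = 49.
Need L⁵ ≥ 49 ÷ (1/9) = 441.
3⁵ = 243 < 441 ≤ 1024 = 4⁵, so L = 4.

4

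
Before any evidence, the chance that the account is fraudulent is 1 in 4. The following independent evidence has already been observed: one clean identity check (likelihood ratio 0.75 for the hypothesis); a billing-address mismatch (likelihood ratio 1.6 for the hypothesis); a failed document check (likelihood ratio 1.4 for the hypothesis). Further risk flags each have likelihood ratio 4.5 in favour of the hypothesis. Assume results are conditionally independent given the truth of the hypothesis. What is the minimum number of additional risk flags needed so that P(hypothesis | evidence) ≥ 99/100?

4

Prior odds = 0.25/0.75 = 1/3.
Combined Bayes factor of the evidence already in hand = 0.75 × 1.6 × 1.4 = 1.68.
Odds after that evidence = (1/3) × 1.68 = 0.56.
Target odds = 0.99/0.01 = 99.
Need 4.5ⁿ ≥ 99 ÷ 0.56 = 2475/14.
4.5³ = 91.125 falls short of 2475/14 but 4.5⁴ = 410.0625 reaches it, so n = 4.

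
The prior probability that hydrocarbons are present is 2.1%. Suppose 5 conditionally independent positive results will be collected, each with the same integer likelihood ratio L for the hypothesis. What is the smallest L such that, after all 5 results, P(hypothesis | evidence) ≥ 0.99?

Prior odds = 0.021/0.979 = 21/979.
Target odds = 0.99/0.01 = 99.
Need L⁵ ≥ 99 ÷ (21/979) = 32307/7.
5⁵ = 3125 < 32307/7 ≤ 7776 = 6⁵, so L = 6.

6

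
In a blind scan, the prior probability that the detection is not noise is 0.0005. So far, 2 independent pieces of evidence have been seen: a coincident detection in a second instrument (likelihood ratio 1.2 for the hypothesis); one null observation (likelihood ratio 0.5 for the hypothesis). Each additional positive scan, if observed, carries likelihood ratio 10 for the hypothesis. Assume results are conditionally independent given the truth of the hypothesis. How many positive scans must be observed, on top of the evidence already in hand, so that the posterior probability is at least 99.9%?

Prior odds = 0.0005/0.9995 = 1/1999.
Combined Bayes factor of the evidence already in hand = 1.2 × 0.5 = 0.6.
Odds after that evidence = (1/1999) × 0.6 = 3/9995.
Target odds = 0.999/0.001 = 999.
Need 10ⁿ ≥ 999 ÷ (3/9995) = 3328335.
10⁶ = 1000000 falls short of 3328335 but 10⁷ = 10000000 reaches it, so n = 7.

7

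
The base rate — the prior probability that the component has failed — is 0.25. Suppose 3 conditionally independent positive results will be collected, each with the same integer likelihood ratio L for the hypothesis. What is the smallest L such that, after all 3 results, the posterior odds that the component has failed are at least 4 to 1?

Prior odds = 0.25/0.75 = 1/3.
Target odds = 4.
Need L³ ≥ 4 ÷ (1/3) = 12.
2³ = 8 < 12 ≤ 27 = 3³, so L = 3.

3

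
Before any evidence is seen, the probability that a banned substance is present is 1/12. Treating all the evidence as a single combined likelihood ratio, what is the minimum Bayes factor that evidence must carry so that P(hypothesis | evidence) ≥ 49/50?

539

Prior odds = (1/12)/(11/12) = 1/11.
Target odds = 0.98/0.02 = 49.
Required Bayes factor = 49 ÷ (1/11) = 539.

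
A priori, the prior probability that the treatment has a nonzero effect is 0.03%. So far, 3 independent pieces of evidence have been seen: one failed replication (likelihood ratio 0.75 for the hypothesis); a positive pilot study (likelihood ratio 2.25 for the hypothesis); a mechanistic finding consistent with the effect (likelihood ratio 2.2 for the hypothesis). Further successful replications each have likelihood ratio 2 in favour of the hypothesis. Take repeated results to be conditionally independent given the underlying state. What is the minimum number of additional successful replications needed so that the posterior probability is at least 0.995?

Prior odds = 0.0003/0.9997 = 3/9997.
Combined Bayes factor of the evidence already in hand = 0.75 × 2.25 × 2.2 = 3.7125.
Odds after that evidence = (3/9997) × 3.7125 = 891/799760.
Target odds = 0.995/0.005 = 199.
Need 2ⁿ ≥ 199 ÷ (891/799760) = 159152240/891.
2¹⁷ = 131072 falls short of 159152240/891 but 2¹⁸ = 262144 reaches it, so n = 18.

18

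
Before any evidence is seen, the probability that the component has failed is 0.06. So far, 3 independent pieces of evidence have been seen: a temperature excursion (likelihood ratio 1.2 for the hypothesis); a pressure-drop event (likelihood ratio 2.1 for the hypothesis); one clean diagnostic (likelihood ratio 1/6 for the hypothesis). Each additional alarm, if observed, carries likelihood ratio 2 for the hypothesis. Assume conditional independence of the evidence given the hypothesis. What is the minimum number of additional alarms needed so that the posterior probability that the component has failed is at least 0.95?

10

Prior odds = 0.06/0.94 = 3/47.
Combined Bayes factor of the evidence already in hand = 1.2 × 2.1 × (1/6) = 0.42.
Odds after that evidence = (3/47) × 0.42 = 63/2350.
Target odds = 0.95/0.05 = 19.
Need 2ⁿ ≥ 19 ÷ (63/2350) = 44650/63.
2⁹ = 512 falls short of 44650/63 but 2¹⁰ = 1024 reaches it, so n = 10.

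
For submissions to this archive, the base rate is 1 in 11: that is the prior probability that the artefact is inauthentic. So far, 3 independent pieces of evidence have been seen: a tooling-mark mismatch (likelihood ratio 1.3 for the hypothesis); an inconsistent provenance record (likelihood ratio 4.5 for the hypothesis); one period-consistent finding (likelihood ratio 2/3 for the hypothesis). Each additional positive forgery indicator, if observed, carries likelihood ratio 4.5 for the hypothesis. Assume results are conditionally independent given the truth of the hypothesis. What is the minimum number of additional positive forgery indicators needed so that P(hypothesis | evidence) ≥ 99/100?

4

Prior odds = (1/11)/(10/11) = 0.1.
Combined Bayes factor of the evidence already in hand = 1.3 × 4.5 × (2/3) = 3.9.
Odds after that evidence = 0.1 × 3.9 = 0.39.
Target odds = 0.99/0.01 = 99.
Need 4.5ⁿ ≥ 99 ÷ 0.39 = 3300/13.
4.5³ = 91.125 falls short of 3300/13 but 4.5⁴ = 410.0625 reaches it, so n = 4.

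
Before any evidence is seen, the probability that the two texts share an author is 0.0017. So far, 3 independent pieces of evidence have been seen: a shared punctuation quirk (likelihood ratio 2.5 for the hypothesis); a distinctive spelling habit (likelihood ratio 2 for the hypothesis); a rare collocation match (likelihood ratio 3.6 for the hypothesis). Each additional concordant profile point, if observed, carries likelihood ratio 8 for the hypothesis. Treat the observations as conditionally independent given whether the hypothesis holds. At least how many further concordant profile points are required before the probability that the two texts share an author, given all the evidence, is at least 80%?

Prior odds = 0.0017/0.9983 = 17/9983.
Combined Bayes factor of the evidence already in hand = 2.5 × 2 × 3.6 = 18.
Odds after that evidence = (17/9983) × 18 = 306/9983.
Target odds = 0.8/0.2 = 4.
Need 8ⁿ ≥ 4 ÷ (306/9983) = 19966/153.
8² = 64 falls short of 19966/153 but 8³ = 512 reaches it, so n = 3.

3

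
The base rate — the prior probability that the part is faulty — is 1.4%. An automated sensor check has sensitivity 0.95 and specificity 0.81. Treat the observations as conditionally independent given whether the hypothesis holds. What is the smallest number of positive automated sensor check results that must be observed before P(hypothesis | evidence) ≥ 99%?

6

Prior odds = 0.014/0.986 = 7/493.
False-positive rate = 1 − 0.81 = 0.19; likelihood ratio of a positive = 0.95/0.19 = 5.
Target posterior odds = 0.99/0.01 = 99.
Need (7/493) × 5ⁿ ≥ 99, i.e. 5ⁿ ≥ 48807/7.
5⁵ = 3125 falls short of 48807/7 but 5⁶ = 15625 reaches it, so n = 6.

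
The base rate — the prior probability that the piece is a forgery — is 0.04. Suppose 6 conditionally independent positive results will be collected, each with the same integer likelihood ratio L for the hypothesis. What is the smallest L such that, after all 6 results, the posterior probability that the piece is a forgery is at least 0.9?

Prior odds = 0.04/0.96 = 1/24.
Target odds = 0.9/0.1 = 9.
Need L⁶ ≥ 9 ÷ (1/24) = 216.
2⁶ = 64 < 216 ≤ 729 = 3⁶, so L = 3.

3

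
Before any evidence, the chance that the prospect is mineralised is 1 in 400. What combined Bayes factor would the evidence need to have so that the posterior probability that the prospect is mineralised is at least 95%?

Prior odds = 0.0025/0.9975 = 1/399.
Target odds = 0.95/0.05 = 19.
Required Bayes factor = 19 ÷ (1/399) = 7581.

7581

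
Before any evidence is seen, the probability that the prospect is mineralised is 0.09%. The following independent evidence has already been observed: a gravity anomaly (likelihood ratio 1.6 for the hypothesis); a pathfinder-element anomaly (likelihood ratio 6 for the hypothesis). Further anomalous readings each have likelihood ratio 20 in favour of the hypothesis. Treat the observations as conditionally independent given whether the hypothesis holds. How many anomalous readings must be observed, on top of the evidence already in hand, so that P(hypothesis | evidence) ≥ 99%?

Prior odds = 0.0009/0.9991 = 9/9991.
Combined Bayes factor of the evidence already in hand = 1.6 × 6 = 9.6.
Odds after that evidence = (9/9991) × 9.6 = 432/49955.
Target odds = 0.99/0.01 = 99.
Need 20ⁿ ≥ 99 ÷ (432/49955) = 549505/48.
20³ = 8000 falls short of 549505/48 but 20⁴ = 160000 reaches it, so n = 4.

4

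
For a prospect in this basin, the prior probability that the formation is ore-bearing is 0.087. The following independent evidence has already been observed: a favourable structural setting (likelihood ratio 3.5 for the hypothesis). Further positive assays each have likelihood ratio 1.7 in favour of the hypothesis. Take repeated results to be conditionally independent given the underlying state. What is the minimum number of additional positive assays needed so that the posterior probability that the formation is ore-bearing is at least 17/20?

6

Prior odds = 0.087/0.913 = 87/913.
Bayes factor of the evidence already in hand = 3.5.
Odds after that evidence = (87/913) × 3.5 = 609/1826.
Target odds = 0.85/0.15 = 17/3.
Need 1.7ⁿ ≥ 17/3 ÷ (609/1826) = 31042/1827.
1.7⁵ = 1419857/100000 falls short of 31042/1827 but 1.7⁶ = 24137569/1000000 reaches it, so n = 6.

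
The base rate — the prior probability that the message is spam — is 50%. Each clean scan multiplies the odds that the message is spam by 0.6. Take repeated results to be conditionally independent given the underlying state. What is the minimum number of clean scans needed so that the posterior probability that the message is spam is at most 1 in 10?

Prior odds = 0.5/0.5 = 1.
Likelihood ratio per clean scan = 0.6.
Target odds: 0.1 ÷ 0.9 = 1/9.
Need 1 × 0.6ⁿ ≤ 1/9, i.e. 0.6ⁿ ≤ 1/9.
0.6⁴ = 0.1296 is still above 1/9 but 0.6⁵ = 0.07776 is at or below it, so n = 5.

5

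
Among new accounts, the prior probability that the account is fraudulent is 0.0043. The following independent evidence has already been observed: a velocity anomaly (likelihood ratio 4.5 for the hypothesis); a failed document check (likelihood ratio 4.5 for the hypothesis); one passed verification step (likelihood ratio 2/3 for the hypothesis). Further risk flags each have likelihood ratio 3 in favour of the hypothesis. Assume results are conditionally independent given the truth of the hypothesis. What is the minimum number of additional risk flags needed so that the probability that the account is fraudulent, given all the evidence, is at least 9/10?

Prior odds = 0.0043/0.9957 = 43/9957.
Combined Bayes factor of the evidence already in hand = 4.5 × 4.5 × (2/3) = 13.5.
Odds after that evidence = (43/9957) × 13.5 = 387/6638.
Target odds = 0.9/0.1 = 9.
Need 3ⁿ ≥ 9 ÷ (387/6638) = 6638/43.
3⁴ = 81 falls short of 6638/43 but 3⁵ = 243 reaches it, so n = 5.

5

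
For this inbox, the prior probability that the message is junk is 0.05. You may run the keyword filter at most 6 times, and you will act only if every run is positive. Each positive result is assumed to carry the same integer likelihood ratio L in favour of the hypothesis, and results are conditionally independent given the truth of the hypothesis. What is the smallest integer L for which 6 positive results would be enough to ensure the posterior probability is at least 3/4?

2

Prior odds = 0.05/0.95 = 1/19.
Target odds = 0.75/0.25 = 3.
Need L⁶ ≥ 3 ÷ (1/19) = 57.
1⁶ = 1 < 57 ≤ 64 = 2⁶, so L = 2.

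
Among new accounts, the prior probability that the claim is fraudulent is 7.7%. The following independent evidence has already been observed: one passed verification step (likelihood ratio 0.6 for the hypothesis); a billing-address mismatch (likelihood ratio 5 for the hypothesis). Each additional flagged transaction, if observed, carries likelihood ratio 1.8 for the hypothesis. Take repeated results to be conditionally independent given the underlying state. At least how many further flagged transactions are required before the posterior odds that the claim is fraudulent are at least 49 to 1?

9

Prior odds = 0.077/0.923 = 77/923.
Combined Bayes factor of the evidence already in hand = 0.6 × 5 = 3.
Odds after that evidence = (77/923) × 3 = 231/923.
Target odds = 49.
Need 1.8ⁿ ≥ 49 ÷ (231/923) = 6461/33.
1.8⁸ = 43046721/390625 falls short of 6461/33 but 1.8⁹ = 387420489/1953125 reaches it, so n = 9.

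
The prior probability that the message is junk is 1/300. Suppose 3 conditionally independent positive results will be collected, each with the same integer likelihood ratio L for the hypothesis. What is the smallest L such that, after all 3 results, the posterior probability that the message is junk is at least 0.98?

25

Prior odds = (1/300)/(299/300) = 1/299.
Target odds = 0.98/0.02 = 49.
Need L³ ≥ 49 ÷ (1/299) = 14651.
24³ = 13824 < 14651 ≤ 15625 = 25³, so L = 25.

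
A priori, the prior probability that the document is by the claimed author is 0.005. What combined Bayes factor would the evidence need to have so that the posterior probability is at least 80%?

Prior odds = 0.005/0.995 = 1/199.
Target odds = 0.8/0.2 = 4.
Required Bayes factor = 4 ÷ (1/199) = 796.

796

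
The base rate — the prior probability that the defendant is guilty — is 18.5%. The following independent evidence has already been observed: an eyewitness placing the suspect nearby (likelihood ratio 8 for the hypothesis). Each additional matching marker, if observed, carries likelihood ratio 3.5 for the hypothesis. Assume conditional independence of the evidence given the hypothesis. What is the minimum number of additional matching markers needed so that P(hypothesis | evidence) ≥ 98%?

3

Prior odds = 0.185/0.815 = 37/163.
Bayes factor of the evidence already in hand = 8.
Odds after that evidence = (37/163) × 8 = 296/163.
Target odds = 0.98/0.02 = 49.
Need 3.5ⁿ ≥ 49 ÷ (296/163) = 7987/296.
3.5² = 12.25 falls short of 7987/296 but 3.5³ = 42.875 reaches it, so n = 3.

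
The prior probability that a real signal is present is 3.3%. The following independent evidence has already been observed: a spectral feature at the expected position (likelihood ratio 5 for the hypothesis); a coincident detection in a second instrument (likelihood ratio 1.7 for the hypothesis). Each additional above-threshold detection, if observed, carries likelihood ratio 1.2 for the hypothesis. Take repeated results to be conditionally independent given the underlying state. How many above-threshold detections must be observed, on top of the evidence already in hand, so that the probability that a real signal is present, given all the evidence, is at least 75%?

Prior odds = 0.033/0.967 = 33/967.
Combined Bayes factor of the evidence already in hand = 5 × 1.7 = 8.5.
Odds after that evidence = (33/967) × 8.5 = 561/1934.
Target odds = 0.75/0.25 = 3.
Need 1.2ⁿ ≥ 3 ÷ (561/1934) = 1934/187.
1.2¹² ≈8.9161 falls short of 1934/187 but 1.2¹³ ≈10.6993 reaches it, so n = 13.

13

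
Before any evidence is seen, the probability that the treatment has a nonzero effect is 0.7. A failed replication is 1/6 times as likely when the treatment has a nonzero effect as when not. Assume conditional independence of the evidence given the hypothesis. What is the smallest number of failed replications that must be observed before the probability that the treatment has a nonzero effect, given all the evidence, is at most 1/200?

4

Prior odds: 0.7 ÷ 0.3 = 7/3.
Likelihood ratio per failed replication = 1/6.
Target posterior odds = 0.005/0.995 = 1/199.
Need (7/3) × (1/6)ⁿ ≤ 1/199, i.e. (1/6)ⁿ ≤ 3/1393.
(1/6)³ = 1/216 is still above 3/1393 but (1/6)⁴ = 1/1296 is at or below it, so n = 4.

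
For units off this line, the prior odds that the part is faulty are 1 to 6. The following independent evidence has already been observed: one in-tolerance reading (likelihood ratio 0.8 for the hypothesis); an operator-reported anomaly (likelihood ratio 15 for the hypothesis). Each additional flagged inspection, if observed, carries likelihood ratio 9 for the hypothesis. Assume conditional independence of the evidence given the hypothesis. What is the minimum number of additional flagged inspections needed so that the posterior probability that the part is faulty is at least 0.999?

Prior odds = 1/6.
Combined Bayes factor of the evidence already in hand = 0.8 × 15 = 12.
Odds after that evidence = (1/6) × 12 = 2.
Target odds = 0.999/0.001 = 999.
Need 9ⁿ ≥ 999 ÷ 2 = 499.5.
9² = 81 falls short of 499.5 but 9³ = 729 reaches it, so n = 3.

3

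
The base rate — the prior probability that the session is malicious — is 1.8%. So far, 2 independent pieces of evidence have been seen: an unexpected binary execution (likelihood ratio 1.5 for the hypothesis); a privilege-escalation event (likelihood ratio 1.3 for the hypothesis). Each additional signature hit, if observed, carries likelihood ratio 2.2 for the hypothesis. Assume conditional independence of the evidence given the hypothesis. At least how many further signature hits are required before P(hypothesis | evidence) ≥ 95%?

Prior odds = 0.018/0.982 = 9/491.
Combined Bayes factor of the evidence already in hand = 1.5 × 1.3 = 1.95.
Odds after that evidence = (9/491) × 1.95 = 351/9820.
Target odds = 0.95/0.05 = 19.
Need 2.2ⁿ ≥ 19 ÷ (351/9820) = 186580/351.
2.2⁷ = 19487171/78125 falls short of 186580/351 but 2.2⁸ = 214358881/390625 reaches it, so n = 8.

8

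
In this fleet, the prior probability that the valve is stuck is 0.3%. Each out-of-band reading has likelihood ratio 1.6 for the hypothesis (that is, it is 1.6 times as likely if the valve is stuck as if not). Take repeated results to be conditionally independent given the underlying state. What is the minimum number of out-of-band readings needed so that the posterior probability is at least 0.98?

21

Prior odds = 0.003/0.997 = 3/997.
Likelihood ratio per out-of-band reading = 1.6.
Target odds: 0.98 ÷ 0.02 = 49.
Need (3/997) × 1.6ⁿ ≥ 49, i.e. 1.6ⁿ ≥ 48853/3.
1.6²⁰ ≈12089.3 falls short of 48853/3 but 1.6²¹ ≈19342.8 reaches it, so n = 21.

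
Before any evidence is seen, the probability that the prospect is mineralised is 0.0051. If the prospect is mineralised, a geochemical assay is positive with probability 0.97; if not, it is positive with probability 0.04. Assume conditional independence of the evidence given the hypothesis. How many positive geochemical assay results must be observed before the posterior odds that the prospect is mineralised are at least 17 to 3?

Prior odds: 0.0051 ÷ 0.9949 = 51/9949.
Likelihood ratio of a positive = 0.97/0.04 = 24.25.
Target odds = 17/3.
Need (51/9949) × 24.25ⁿ ≥ 17/3, i.e. 24.25ⁿ ≥ 9949/9.
24.25² = 588.0625 falls short of 9949/9 but 24.25³ = 912673/64 reaches it, so n = 3.

3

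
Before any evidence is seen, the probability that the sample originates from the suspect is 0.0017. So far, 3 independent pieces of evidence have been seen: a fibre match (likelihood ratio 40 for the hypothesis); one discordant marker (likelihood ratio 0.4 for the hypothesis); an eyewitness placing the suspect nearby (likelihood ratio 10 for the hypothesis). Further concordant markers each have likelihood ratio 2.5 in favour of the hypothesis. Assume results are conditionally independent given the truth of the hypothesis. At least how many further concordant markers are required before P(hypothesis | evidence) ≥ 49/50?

Prior odds = 0.0017/0.9983 = 17/9983.
Combined Bayes factor of the evidence already in hand = 40 × 0.4 × 10 = 160.
Odds after that evidence = (17/9983) × 160 = 2720/9983.
Target odds = 0.98/0.02 = 49.
Need 2.5ⁿ ≥ 49 ÷ (2720/9983) = 489167/2720.
2.5⁵ = 97.65625 falls short of 489167/2720 but 2.5⁶ = 244.140625 reaches it, so n = 6.

6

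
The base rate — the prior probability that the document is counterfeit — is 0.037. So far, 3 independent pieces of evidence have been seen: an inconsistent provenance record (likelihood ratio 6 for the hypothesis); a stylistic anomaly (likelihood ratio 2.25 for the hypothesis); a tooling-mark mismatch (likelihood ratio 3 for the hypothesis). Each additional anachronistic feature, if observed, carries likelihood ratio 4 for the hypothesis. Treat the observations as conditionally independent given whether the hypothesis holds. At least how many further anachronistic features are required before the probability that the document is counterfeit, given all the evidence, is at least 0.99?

Prior odds = 0.037/0.963 = 37/963.
Combined Bayes factor of the evidence already in hand = 6 × 2.25 × 3 = 40.5.
Odds after that evidence = (37/963) × 40.5 = 333/214.
Target odds = 0.99/0.01 = 99.
Need 4ⁿ ≥ 99 ÷ (333/214) = 2354/37.
4² = 16 falls short of 2354/37 but 4³ = 64 reaches it, so n = 3.

3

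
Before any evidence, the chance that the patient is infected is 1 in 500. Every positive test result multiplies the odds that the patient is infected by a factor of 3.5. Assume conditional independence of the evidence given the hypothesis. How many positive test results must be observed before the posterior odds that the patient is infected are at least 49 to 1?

9

Prior odds = 0.002/0.998 = 1/499.
Likelihood ratio per positive test result = 3.5.
Target odds = 49.
Require 3.5ⁿ ≥ 49 ÷ (1/499) = 24451.
3.5⁸ = 5764801/256 falls short of 24451 but 3.5⁹ = 40353607/512 reaches it, so n = 9.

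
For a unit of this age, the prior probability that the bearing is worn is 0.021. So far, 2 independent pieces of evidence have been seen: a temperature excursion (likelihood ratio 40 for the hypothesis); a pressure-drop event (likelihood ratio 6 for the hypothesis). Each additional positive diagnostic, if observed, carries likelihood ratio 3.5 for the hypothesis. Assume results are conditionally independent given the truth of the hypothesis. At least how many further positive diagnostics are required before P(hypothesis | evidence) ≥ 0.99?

3

Prior odds = 0.021/0.979 = 21/979.
Combined Bayes factor of the evidence already in hand = 40 × 6 = 240.
Odds after that evidence = (21/979) × 240 = 5040/979.
Target odds = 0.99/0.01 = 99.
Need 3.5ⁿ ≥ 99 ÷ (5040/979) = 10769/560.
3.5² = 12.25 falls short of 10769/560 but 3.5³ = 42.875 reaches it, so n = 3.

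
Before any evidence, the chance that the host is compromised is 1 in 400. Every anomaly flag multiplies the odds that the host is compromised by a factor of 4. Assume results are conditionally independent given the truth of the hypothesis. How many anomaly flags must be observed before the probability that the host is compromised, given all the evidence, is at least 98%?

8

Prior odds = 0.0025/0.9975 = 1/399.
Likelihood ratio per anomaly flag = 4.
Target posterior odds = 0.98/0.02 = 49.
Need (1/399) × 4ⁿ ≥ 49, i.e. 4ⁿ ≥ 19551.
4⁷ = 16384 falls short of 19551 but 4⁸ = 65536 reaches it, so n = 8.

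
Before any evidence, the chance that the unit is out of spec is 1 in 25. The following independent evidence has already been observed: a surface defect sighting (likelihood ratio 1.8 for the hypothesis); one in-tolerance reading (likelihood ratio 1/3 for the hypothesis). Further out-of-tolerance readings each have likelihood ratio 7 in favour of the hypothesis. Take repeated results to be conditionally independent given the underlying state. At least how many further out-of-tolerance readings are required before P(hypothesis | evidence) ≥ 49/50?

4

Prior odds = 0.04/0.96 = 1/24.
Combined Bayes factor of the evidence already in hand = 1.8 × (1/3) = 0.6.
Odds after that evidence = (1/24) × 0.6 = 0.025.
Target odds = 0.98/0.02 = 49.
Need 7ⁿ ≥ 49 ÷ 0.025 = 1960.
7³ = 343 falls short of 1960 but 7⁴ = 2401 reaches it, so n = 4.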